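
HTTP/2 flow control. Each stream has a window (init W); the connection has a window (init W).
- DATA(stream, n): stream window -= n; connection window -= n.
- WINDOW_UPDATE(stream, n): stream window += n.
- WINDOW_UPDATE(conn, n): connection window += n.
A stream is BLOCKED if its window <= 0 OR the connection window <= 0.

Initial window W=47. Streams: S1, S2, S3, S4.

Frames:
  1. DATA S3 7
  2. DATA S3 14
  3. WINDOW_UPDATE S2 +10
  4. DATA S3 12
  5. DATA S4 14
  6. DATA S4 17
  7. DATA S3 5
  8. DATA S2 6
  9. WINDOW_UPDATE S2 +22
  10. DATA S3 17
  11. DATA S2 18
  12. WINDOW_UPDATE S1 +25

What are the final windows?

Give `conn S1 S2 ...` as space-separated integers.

Answer: -63 72 55 -8 16

Derivation:
Op 1: conn=40 S1=47 S2=47 S3=40 S4=47 blocked=[]
Op 2: conn=26 S1=47 S2=47 S3=26 S4=47 blocked=[]
Op 3: conn=26 S1=47 S2=57 S3=26 S4=47 blocked=[]
Op 4: conn=14 S1=47 S2=57 S3=14 S4=47 blocked=[]
Op 5: conn=0 S1=47 S2=57 S3=14 S4=33 blocked=[1, 2, 3, 4]
Op 6: conn=-17 S1=47 S2=57 S3=14 S4=16 blocked=[1, 2, 3, 4]
Op 7: conn=-22 S1=47 S2=57 S3=9 S4=16 blocked=[1, 2, 3, 4]
Op 8: conn=-28 S1=47 S2=51 S3=9 S4=16 blocked=[1, 2, 3, 4]
Op 9: conn=-28 S1=47 S2=73 S3=9 S4=16 blocked=[1, 2, 3, 4]
Op 10: conn=-45 S1=47 S2=73 S3=-8 S4=16 blocked=[1, 2, 3, 4]
Op 11: conn=-63 S1=47 S2=55 S3=-8 S4=16 blocked=[1, 2, 3, 4]
Op 12: conn=-63 S1=72 S2=55 S3=-8 S4=16 blocked=[1, 2, 3, 4]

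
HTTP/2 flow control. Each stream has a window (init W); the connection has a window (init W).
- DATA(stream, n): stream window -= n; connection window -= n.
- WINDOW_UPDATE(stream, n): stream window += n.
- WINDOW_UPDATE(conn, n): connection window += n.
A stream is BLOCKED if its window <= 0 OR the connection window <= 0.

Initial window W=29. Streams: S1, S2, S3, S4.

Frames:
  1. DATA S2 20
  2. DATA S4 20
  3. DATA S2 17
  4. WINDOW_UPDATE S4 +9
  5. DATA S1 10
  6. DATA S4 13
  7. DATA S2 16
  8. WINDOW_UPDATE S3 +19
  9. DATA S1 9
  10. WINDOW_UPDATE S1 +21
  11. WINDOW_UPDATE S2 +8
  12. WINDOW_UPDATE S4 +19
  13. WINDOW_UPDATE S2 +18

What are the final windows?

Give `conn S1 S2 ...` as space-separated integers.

Answer: -76 31 2 48 24

Derivation:
Op 1: conn=9 S1=29 S2=9 S3=29 S4=29 blocked=[]
Op 2: conn=-11 S1=29 S2=9 S3=29 S4=9 blocked=[1, 2, 3, 4]
Op 3: conn=-28 S1=29 S2=-8 S3=29 S4=9 blocked=[1, 2, 3, 4]
Op 4: conn=-28 S1=29 S2=-8 S3=29 S4=18 blocked=[1, 2, 3, 4]
Op 5: conn=-38 S1=19 S2=-8 S3=29 S4=18 blocked=[1, 2, 3, 4]
Op 6: conn=-51 S1=19 S2=-8 S3=29 S4=5 blocked=[1, 2, 3, 4]
Op 7: conn=-67 S1=19 S2=-24 S3=29 S4=5 blocked=[1, 2, 3, 4]
Op 8: conn=-67 S1=19 S2=-24 S3=48 S4=5 blocked=[1, 2, 3, 4]
Op 9: conn=-76 S1=10 S2=-24 S3=48 S4=5 blocked=[1, 2, 3, 4]
Op 10: conn=-76 S1=31 S2=-24 S3=48 S4=5 blocked=[1, 2, 3, 4]
Op 11: conn=-76 S1=31 S2=-16 S3=48 S4=5 blocked=[1, 2, 3, 4]
Op 12: conn=-76 S1=31 S2=-16 S3=48 S4=24 blocked=[1, 2, 3, 4]
Op 13: conn=-76 S1=31 S2=2 S3=48 S4=24 blocked=[1, 2, 3, 4]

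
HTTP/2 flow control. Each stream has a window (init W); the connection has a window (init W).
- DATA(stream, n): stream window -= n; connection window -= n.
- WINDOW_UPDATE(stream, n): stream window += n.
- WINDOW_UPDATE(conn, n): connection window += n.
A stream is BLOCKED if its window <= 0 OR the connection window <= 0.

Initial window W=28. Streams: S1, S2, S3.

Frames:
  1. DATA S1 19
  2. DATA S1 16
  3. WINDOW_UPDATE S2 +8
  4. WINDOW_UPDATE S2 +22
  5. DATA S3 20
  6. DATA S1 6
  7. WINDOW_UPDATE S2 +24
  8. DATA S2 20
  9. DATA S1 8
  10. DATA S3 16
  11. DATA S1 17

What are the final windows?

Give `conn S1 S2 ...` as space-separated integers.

Answer: -94 -38 62 -8

Derivation:
Op 1: conn=9 S1=9 S2=28 S3=28 blocked=[]
Op 2: conn=-7 S1=-7 S2=28 S3=28 blocked=[1, 2, 3]
Op 3: conn=-7 S1=-7 S2=36 S3=28 blocked=[1, 2, 3]
Op 4: conn=-7 S1=-7 S2=58 S3=28 blocked=[1, 2, 3]
Op 5: conn=-27 S1=-7 S2=58 S3=8 blocked=[1, 2, 3]
Op 6: conn=-33 S1=-13 S2=58 S3=8 blocked=[1, 2, 3]
Op 7: conn=-33 S1=-13 S2=82 S3=8 blocked=[1, 2, 3]
Op 8: conn=-53 S1=-13 S2=62 S3=8 blocked=[1, 2, 3]
Op 9: conn=-61 S1=-21 S2=62 S3=8 blocked=[1, 2, 3]
Op 10: conn=-77 S1=-21 S2=62 S3=-8 blocked=[1, 2, 3]
Op 11: conn=-94 S1=-38 S2=62 S3=-8 blocked=[1, 2, 3]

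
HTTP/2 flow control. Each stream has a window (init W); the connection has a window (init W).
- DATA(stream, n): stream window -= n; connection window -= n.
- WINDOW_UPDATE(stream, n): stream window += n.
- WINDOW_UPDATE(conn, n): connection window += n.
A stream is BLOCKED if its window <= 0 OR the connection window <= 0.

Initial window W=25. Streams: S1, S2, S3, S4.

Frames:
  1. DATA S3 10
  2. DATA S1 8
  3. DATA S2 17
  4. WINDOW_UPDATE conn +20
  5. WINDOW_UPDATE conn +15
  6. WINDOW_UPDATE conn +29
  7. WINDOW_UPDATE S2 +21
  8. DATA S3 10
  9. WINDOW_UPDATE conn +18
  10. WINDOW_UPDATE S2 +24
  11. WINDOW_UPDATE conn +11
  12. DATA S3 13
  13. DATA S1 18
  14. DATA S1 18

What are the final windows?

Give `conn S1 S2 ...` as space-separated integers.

Answer: 24 -19 53 -8 25

Derivation:
Op 1: conn=15 S1=25 S2=25 S3=15 S4=25 blocked=[]
Op 2: conn=7 S1=17 S2=25 S3=15 S4=25 blocked=[]
Op 3: conn=-10 S1=17 S2=8 S3=15 S4=25 blocked=[1, 2, 3, 4]
Op 4: conn=10 S1=17 S2=8 S3=15 S4=25 blocked=[]
Op 5: conn=25 S1=17 S2=8 S3=15 S4=25 blocked=[]
Op 6: conn=54 S1=17 S2=8 S3=15 S4=25 blocked=[]
Op 7: conn=54 S1=17 S2=29 S3=15 S4=25 blocked=[]
Op 8: conn=44 S1=17 S2=29 S3=5 S4=25 blocked=[]
Op 9: conn=62 S1=17 S2=29 S3=5 S4=25 blocked=[]
Op 10: conn=62 S1=17 S2=53 S3=5 S4=25 blocked=[]
Op 11: conn=73 S1=17 S2=53 S3=5 S4=25 blocked=[]
Op 12: conn=60 S1=17 S2=53 S3=-8 S4=25 blocked=[3]
Op 13: conn=42 S1=-1 S2=53 S3=-8 S4=25 blocked=[1, 3]
Op 14: conn=24 S1=-19 S2=53 S3=-8 S4=25 blocked=[1, 3]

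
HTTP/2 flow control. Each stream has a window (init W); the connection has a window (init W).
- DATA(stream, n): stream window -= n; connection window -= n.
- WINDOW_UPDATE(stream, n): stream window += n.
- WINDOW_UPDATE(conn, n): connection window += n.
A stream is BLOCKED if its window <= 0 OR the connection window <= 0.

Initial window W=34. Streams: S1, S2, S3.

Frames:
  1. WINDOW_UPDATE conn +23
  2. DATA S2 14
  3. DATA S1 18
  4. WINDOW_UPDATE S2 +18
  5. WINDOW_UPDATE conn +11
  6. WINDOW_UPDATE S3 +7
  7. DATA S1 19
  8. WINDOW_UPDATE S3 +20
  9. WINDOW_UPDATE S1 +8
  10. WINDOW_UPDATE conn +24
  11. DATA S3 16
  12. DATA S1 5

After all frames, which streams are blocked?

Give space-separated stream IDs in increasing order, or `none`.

Answer: S1

Derivation:
Op 1: conn=57 S1=34 S2=34 S3=34 blocked=[]
Op 2: conn=43 S1=34 S2=20 S3=34 blocked=[]
Op 3: conn=25 S1=16 S2=20 S3=34 blocked=[]
Op 4: conn=25 S1=16 S2=38 S3=34 blocked=[]
Op 5: conn=36 S1=16 S2=38 S3=34 blocked=[]
Op 6: conn=36 S1=16 S2=38 S3=41 blocked=[]
Op 7: conn=17 S1=-3 S2=38 S3=41 blocked=[1]
Op 8: conn=17 S1=-3 S2=38 S3=61 blocked=[1]
Op 9: conn=17 S1=5 S2=38 S3=61 blocked=[]
Op 10: conn=41 S1=5 S2=38 S3=61 blocked=[]
Op 11: conn=25 S1=5 S2=38 S3=45 blocked=[]
Op 12: conn=20 S1=0 S2=38 S3=45 blocked=[1]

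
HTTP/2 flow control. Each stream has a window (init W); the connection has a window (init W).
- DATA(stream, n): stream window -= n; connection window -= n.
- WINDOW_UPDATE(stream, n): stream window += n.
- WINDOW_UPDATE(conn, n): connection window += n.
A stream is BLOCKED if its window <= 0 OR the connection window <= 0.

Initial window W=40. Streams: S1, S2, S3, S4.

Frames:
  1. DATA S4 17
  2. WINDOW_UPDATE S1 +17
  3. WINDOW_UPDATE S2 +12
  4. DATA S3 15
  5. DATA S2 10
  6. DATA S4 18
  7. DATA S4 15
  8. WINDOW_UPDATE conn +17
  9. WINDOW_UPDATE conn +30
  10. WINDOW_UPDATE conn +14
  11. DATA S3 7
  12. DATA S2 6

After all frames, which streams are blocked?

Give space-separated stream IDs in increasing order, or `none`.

Answer: S4

Derivation:
Op 1: conn=23 S1=40 S2=40 S3=40 S4=23 blocked=[]
Op 2: conn=23 S1=57 S2=40 S3=40 S4=23 blocked=[]
Op 3: conn=23 S1=57 S2=52 S3=40 S4=23 blocked=[]
Op 4: conn=8 S1=57 S2=52 S3=25 S4=23 blocked=[]
Op 5: conn=-2 S1=57 S2=42 S3=25 S4=23 blocked=[1, 2, 3, 4]
Op 6: conn=-20 S1=57 S2=42 S3=25 S4=5 blocked=[1, 2, 3, 4]
Op 7: conn=-35 S1=57 S2=42 S3=25 S4=-10 blocked=[1, 2, 3, 4]
Op 8: conn=-18 S1=57 S2=42 S3=25 S4=-10 blocked=[1, 2, 3, 4]
Op 9: conn=12 S1=57 S2=42 S3=25 S4=-10 blocked=[4]
Op 10: conn=26 S1=57 S2=42 S3=25 S4=-10 blocked=[4]
Op 11: conn=19 S1=57 S2=42 S3=18 S4=-10 blocked=[4]
Op 12: conn=13 S1=57 S2=36 S3=18 S4=-10 blocked=[4]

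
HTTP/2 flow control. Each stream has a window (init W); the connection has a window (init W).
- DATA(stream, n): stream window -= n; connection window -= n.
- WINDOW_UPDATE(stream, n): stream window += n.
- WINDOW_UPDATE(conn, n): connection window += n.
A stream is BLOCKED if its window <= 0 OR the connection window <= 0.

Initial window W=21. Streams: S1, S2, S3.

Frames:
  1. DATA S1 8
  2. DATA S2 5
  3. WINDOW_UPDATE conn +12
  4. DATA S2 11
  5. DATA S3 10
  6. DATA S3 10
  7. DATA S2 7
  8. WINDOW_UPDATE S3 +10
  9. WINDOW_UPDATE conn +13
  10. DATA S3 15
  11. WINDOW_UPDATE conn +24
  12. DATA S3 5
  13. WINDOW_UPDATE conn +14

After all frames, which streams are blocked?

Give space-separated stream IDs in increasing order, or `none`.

Answer: S2 S3

Derivation:
Op 1: conn=13 S1=13 S2=21 S3=21 blocked=[]
Op 2: conn=8 S1=13 S2=16 S3=21 blocked=[]
Op 3: conn=20 S1=13 S2=16 S3=21 blocked=[]
Op 4: conn=9 S1=13 S2=5 S3=21 blocked=[]
Op 5: conn=-1 S1=13 S2=5 S3=11 blocked=[1, 2, 3]
Op 6: conn=-11 S1=13 S2=5 S3=1 blocked=[1, 2, 3]
Op 7: conn=-18 S1=13 S2=-2 S3=1 blocked=[1, 2, 3]
Op 8: conn=-18 S1=13 S2=-2 S3=11 blocked=[1, 2, 3]
Op 9: conn=-5 S1=13 S2=-2 S3=11 blocked=[1, 2, 3]
Op 10: conn=-20 S1=13 S2=-2 S3=-4 blocked=[1, 2, 3]
Op 11: conn=4 S1=13 S2=-2 S3=-4 blocked=[2, 3]
Op 12: conn=-1 S1=13 S2=-2 S3=-9 blocked=[1, 2, 3]
Op 13: conn=13 S1=13 S2=-2 S3=-9 blocked=[2, 3]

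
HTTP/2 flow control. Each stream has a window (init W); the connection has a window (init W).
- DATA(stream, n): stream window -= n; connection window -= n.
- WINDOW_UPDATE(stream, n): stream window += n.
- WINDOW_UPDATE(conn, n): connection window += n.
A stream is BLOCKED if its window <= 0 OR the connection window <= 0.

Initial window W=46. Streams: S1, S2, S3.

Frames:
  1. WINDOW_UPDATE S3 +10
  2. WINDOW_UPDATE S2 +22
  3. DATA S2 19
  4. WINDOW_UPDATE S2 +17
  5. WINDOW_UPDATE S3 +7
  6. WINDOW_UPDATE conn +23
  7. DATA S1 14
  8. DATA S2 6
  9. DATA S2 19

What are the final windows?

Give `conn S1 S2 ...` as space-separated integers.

Op 1: conn=46 S1=46 S2=46 S3=56 blocked=[]
Op 2: conn=46 S1=46 S2=68 S3=56 blocked=[]
Op 3: conn=27 S1=46 S2=49 S3=56 blocked=[]
Op 4: conn=27 S1=46 S2=66 S3=56 blocked=[]
Op 5: conn=27 S1=46 S2=66 S3=63 blocked=[]
Op 6: conn=50 S1=46 S2=66 S3=63 blocked=[]
Op 7: conn=36 S1=32 S2=66 S3=63 blocked=[]
Op 8: conn=30 S1=32 S2=60 S3=63 blocked=[]
Op 9: conn=11 S1=32 S2=41 S3=63 blocked=[]

Answer: 11 32 41 63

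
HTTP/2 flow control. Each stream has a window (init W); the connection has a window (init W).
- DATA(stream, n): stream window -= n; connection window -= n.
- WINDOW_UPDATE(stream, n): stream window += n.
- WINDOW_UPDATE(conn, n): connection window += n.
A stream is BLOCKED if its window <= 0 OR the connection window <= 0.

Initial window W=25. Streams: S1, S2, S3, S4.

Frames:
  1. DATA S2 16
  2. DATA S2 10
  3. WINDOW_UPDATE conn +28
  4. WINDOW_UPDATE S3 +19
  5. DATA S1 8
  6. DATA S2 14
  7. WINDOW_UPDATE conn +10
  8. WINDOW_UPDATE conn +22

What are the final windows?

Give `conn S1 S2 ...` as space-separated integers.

Op 1: conn=9 S1=25 S2=9 S3=25 S4=25 blocked=[]
Op 2: conn=-1 S1=25 S2=-1 S3=25 S4=25 blocked=[1, 2, 3, 4]
Op 3: conn=27 S1=25 S2=-1 S3=25 S4=25 blocked=[2]
Op 4: conn=27 S1=25 S2=-1 S3=44 S4=25 blocked=[2]
Op 5: conn=19 S1=17 S2=-1 S3=44 S4=25 blocked=[2]
Op 6: conn=5 S1=17 S2=-15 S3=44 S4=25 blocked=[2]
Op 7: conn=15 S1=17 S2=-15 S3=44 S4=25 blocked=[2]
Op 8: conn=37 S1=17 S2=-15 S3=44 S4=25 blocked=[2]

Answer: 37 17 -15 44 25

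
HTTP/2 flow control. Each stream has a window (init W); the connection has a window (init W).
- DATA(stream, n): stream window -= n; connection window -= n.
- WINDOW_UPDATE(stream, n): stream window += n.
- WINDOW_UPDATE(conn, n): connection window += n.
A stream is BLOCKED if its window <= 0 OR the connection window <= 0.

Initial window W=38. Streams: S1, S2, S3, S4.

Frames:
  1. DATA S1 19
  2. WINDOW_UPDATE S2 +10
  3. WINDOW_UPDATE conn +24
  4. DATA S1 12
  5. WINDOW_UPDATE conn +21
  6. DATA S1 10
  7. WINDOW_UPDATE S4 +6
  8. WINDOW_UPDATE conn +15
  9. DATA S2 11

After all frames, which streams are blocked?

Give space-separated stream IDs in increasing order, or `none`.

Answer: S1

Derivation:
Op 1: conn=19 S1=19 S2=38 S3=38 S4=38 blocked=[]
Op 2: conn=19 S1=19 S2=48 S3=38 S4=38 blocked=[]
Op 3: conn=43 S1=19 S2=48 S3=38 S4=38 blocked=[]
Op 4: conn=31 S1=7 S2=48 S3=38 S4=38 blocked=[]
Op 5: conn=52 S1=7 S2=48 S3=38 S4=38 blocked=[]
Op 6: conn=42 S1=-3 S2=48 S3=38 S4=38 blocked=[1]
Op 7: conn=42 S1=-3 S2=48 S3=38 S4=44 blocked=[1]
Op 8: conn=57 S1=-3 S2=48 S3=38 S4=44 blocked=[1]
Op 9: conn=46 S1=-3 S2=37 S3=38 S4=44 blocked=[1]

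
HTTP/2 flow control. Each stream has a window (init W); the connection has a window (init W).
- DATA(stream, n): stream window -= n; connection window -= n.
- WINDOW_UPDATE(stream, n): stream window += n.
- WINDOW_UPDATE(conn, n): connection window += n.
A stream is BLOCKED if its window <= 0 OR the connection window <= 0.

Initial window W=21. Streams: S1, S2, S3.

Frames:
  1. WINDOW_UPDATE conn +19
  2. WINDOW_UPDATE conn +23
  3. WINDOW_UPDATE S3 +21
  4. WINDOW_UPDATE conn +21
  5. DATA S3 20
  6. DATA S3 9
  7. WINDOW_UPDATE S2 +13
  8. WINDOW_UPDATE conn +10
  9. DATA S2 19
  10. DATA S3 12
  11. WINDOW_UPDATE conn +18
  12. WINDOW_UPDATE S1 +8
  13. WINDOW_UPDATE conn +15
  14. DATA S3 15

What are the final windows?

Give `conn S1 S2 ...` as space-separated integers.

Answer: 52 29 15 -14

Derivation:
Op 1: conn=40 S1=21 S2=21 S3=21 blocked=[]
Op 2: conn=63 S1=21 S2=21 S3=21 blocked=[]
Op 3: conn=63 S1=21 S2=21 S3=42 blocked=[]
Op 4: conn=84 S1=21 S2=21 S3=42 blocked=[]
Op 5: conn=64 S1=21 S2=21 S3=22 blocked=[]
Op 6: conn=55 S1=21 S2=21 S3=13 blocked=[]
Op 7: conn=55 S1=21 S2=34 S3=13 blocked=[]
Op 8: conn=65 S1=21 S2=34 S3=13 blocked=[]
Op 9: conn=46 S1=21 S2=15 S3=13 blocked=[]
Op 10: conn=34 S1=21 S2=15 S3=1 blocked=[]
Op 11: conn=52 S1=21 S2=15 S3=1 blocked=[]
Op 12: conn=52 S1=29 S2=15 S3=1 blocked=[]
Op 13: conn=67 S1=29 S2=15 S3=1 blocked=[]
Op 14: conn=52 S1=29 S2=15 S3=-14 blocked=[3]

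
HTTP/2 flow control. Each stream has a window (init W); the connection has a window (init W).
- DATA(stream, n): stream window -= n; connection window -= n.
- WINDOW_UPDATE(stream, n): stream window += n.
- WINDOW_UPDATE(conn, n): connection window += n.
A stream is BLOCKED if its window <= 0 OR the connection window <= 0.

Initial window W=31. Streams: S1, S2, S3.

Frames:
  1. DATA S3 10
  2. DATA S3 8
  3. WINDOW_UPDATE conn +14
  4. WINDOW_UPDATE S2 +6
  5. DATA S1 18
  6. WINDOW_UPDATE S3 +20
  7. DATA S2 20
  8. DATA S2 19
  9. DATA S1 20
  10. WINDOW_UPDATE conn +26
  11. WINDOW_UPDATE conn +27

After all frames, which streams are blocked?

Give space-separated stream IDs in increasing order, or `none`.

Answer: S1 S2

Derivation:
Op 1: conn=21 S1=31 S2=31 S3=21 blocked=[]
Op 2: conn=13 S1=31 S2=31 S3=13 blocked=[]
Op 3: conn=27 S1=31 S2=31 S3=13 blocked=[]
Op 4: conn=27 S1=31 S2=37 S3=13 blocked=[]
Op 5: conn=9 S1=13 S2=37 S3=13 blocked=[]
Op 6: conn=9 S1=13 S2=37 S3=33 blocked=[]
Op 7: conn=-11 S1=13 S2=17 S3=33 blocked=[1, 2, 3]
Op 8: conn=-30 S1=13 S2=-2 S3=33 blocked=[1, 2, 3]
Op 9: conn=-50 S1=-7 S2=-2 S3=33 blocked=[1, 2, 3]
Op 10: conn=-24 S1=-7 S2=-2 S3=33 blocked=[1, 2, 3]
Op 11: conn=3 S1=-7 S2=-2 S3=33 blocked=[1, 2]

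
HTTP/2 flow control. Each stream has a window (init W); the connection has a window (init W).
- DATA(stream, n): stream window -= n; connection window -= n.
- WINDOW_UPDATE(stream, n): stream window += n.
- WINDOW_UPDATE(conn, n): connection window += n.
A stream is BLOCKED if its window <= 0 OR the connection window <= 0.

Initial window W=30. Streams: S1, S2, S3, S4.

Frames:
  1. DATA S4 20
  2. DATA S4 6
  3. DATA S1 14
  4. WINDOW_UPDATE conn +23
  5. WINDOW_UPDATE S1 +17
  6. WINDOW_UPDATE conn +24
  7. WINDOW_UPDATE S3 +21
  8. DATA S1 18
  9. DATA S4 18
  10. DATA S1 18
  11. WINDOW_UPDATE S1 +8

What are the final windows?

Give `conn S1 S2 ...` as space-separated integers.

Op 1: conn=10 S1=30 S2=30 S3=30 S4=10 blocked=[]
Op 2: conn=4 S1=30 S2=30 S3=30 S4=4 blocked=[]
Op 3: conn=-10 S1=16 S2=30 S3=30 S4=4 blocked=[1, 2, 3, 4]
Op 4: conn=13 S1=16 S2=30 S3=30 S4=4 blocked=[]
Op 5: conn=13 S1=33 S2=30 S3=30 S4=4 blocked=[]
Op 6: conn=37 S1=33 S2=30 S3=30 S4=4 blocked=[]
Op 7: conn=37 S1=33 S2=30 S3=51 S4=4 blocked=[]
Op 8: conn=19 S1=15 S2=30 S3=51 S4=4 blocked=[]
Op 9: conn=1 S1=15 S2=30 S3=51 S4=-14 blocked=[4]
Op 10: conn=-17 S1=-3 S2=30 S3=51 S4=-14 blocked=[1, 2, 3, 4]
Op 11: conn=-17 S1=5 S2=30 S3=51 S4=-14 blocked=[1, 2, 3, 4]

Answer: -17 5 30 51 -14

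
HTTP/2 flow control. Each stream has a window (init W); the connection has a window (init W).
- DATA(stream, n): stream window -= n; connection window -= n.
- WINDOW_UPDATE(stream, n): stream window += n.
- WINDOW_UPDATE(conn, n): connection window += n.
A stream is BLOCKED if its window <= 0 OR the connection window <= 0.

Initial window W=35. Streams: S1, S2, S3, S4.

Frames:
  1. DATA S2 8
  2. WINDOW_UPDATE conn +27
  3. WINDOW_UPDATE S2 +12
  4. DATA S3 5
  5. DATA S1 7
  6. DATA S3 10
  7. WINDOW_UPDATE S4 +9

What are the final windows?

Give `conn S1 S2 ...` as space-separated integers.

Op 1: conn=27 S1=35 S2=27 S3=35 S4=35 blocked=[]
Op 2: conn=54 S1=35 S2=27 S3=35 S4=35 blocked=[]
Op 3: conn=54 S1=35 S2=39 S3=35 S4=35 blocked=[]
Op 4: conn=49 S1=35 S2=39 S3=30 S4=35 blocked=[]
Op 5: conn=42 S1=28 S2=39 S3=30 S4=35 blocked=[]
Op 6: conn=32 S1=28 S2=39 S3=20 S4=35 blocked=[]
Op 7: conn=32 S1=28 S2=39 S3=20 S4=44 blocked=[]

Answer: 32 28 39 20 44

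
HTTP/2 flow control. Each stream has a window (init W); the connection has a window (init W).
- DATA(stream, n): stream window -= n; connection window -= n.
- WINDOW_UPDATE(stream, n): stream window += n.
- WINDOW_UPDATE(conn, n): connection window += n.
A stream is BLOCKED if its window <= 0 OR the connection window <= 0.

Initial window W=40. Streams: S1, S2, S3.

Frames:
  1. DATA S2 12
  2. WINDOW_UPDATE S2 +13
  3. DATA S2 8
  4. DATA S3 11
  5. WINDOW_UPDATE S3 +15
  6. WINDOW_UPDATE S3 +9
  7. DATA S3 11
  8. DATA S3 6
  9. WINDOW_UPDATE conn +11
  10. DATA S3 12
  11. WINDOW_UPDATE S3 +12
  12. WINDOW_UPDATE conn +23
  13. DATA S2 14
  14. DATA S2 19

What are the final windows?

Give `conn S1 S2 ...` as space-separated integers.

Op 1: conn=28 S1=40 S2=28 S3=40 blocked=[]
Op 2: conn=28 S1=40 S2=41 S3=40 blocked=[]
Op 3: conn=20 S1=40 S2=33 S3=40 blocked=[]
Op 4: conn=9 S1=40 S2=33 S3=29 blocked=[]
Op 5: conn=9 S1=40 S2=33 S3=44 blocked=[]
Op 6: conn=9 S1=40 S2=33 S3=53 blocked=[]
Op 7: conn=-2 S1=40 S2=33 S3=42 blocked=[1, 2, 3]
Op 8: conn=-8 S1=40 S2=33 S3=36 blocked=[1, 2, 3]
Op 9: conn=3 S1=40 S2=33 S3=36 blocked=[]
Op 10: conn=-9 S1=40 S2=33 S3=24 blocked=[1, 2, 3]
Op 11: conn=-9 S1=40 S2=33 S3=36 blocked=[1, 2, 3]
Op 12: conn=14 S1=40 S2=33 S3=36 blocked=[]
Op 13: conn=0 S1=40 S2=19 S3=36 blocked=[1, 2, 3]
Op 14: conn=-19 S1=40 S2=0 S3=36 blocked=[1, 2, 3]

Answer: -19 40 0 36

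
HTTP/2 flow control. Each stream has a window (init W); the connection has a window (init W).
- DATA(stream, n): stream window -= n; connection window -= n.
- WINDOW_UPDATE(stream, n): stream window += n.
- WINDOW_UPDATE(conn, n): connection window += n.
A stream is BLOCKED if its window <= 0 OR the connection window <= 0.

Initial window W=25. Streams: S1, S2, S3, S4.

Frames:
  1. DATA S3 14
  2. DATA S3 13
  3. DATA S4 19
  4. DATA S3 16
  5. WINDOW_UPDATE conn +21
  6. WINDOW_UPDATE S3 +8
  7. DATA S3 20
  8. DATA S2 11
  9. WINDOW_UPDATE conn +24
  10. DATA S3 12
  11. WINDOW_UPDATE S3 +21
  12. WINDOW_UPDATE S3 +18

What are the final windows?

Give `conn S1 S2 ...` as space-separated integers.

Answer: -35 25 14 -3 6

Derivation:
Op 1: conn=11 S1=25 S2=25 S3=11 S4=25 blocked=[]
Op 2: conn=-2 S1=25 S2=25 S3=-2 S4=25 blocked=[1, 2, 3, 4]
Op 3: conn=-21 S1=25 S2=25 S3=-2 S4=6 blocked=[1, 2, 3, 4]
Op 4: conn=-37 S1=25 S2=25 S3=-18 S4=6 blocked=[1, 2, 3, 4]
Op 5: conn=-16 S1=25 S2=25 S3=-18 S4=6 blocked=[1, 2, 3, 4]
Op 6: conn=-16 S1=25 S2=25 S3=-10 S4=6 blocked=[1, 2, 3, 4]
Op 7: conn=-36 S1=25 S2=25 S3=-30 S4=6 blocked=[1, 2, 3, 4]
Op 8: conn=-47 S1=25 S2=14 S3=-30 S4=6 blocked=[1, 2, 3, 4]
Op 9: conn=-23 S1=25 S2=14 S3=-30 S4=6 blocked=[1, 2, 3, 4]
Op 10: conn=-35 S1=25 S2=14 S3=-42 S4=6 blocked=[1, 2, 3, 4]
Op 11: conn=-35 S1=25 S2=14 S3=-21 S4=6 blocked=[1, 2, 3, 4]
Op 12: conn=-35 S1=25 S2=14 S3=-3 S4=6 blocked=[1, 2, 3, 4]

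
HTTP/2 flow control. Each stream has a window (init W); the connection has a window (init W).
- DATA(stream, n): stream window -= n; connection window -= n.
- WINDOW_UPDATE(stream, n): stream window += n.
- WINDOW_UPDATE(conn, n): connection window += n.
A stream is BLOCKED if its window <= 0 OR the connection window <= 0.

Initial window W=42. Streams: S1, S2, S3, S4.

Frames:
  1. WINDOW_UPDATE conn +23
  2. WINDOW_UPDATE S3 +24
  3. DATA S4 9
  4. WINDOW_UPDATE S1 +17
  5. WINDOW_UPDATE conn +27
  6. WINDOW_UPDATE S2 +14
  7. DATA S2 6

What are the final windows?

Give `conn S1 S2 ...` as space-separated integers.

Answer: 77 59 50 66 33

Derivation:
Op 1: conn=65 S1=42 S2=42 S3=42 S4=42 blocked=[]
Op 2: conn=65 S1=42 S2=42 S3=66 S4=42 blocked=[]
Op 3: conn=56 S1=42 S2=42 S3=66 S4=33 blocked=[]
Op 4: conn=56 S1=59 S2=42 S3=66 S4=33 blocked=[]
Op 5: conn=83 S1=59 S2=42 S3=66 S4=33 blocked=[]
Op 6: conn=83 S1=59 S2=56 S3=66 S4=33 blocked=[]
Op 7: conn=77 S1=59 S2=50 S3=66 S4=33 blocked=[]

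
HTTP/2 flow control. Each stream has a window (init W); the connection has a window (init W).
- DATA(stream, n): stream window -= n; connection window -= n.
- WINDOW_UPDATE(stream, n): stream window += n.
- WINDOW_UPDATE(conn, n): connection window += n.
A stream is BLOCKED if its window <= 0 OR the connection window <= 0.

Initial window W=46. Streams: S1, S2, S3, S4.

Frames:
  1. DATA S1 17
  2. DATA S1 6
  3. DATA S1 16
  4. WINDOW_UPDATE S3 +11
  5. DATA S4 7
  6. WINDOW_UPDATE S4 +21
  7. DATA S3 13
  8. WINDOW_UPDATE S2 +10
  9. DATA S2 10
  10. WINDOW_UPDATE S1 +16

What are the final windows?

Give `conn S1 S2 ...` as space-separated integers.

Answer: -23 23 46 44 60

Derivation:
Op 1: conn=29 S1=29 S2=46 S3=46 S4=46 blocked=[]
Op 2: conn=23 S1=23 S2=46 S3=46 S4=46 blocked=[]
Op 3: conn=7 S1=7 S2=46 S3=46 S4=46 blocked=[]
Op 4: conn=7 S1=7 S2=46 S3=57 S4=46 blocked=[]
Op 5: conn=0 S1=7 S2=46 S3=57 S4=39 blocked=[1, 2, 3, 4]
Op 6: conn=0 S1=7 S2=46 S3=57 S4=60 blocked=[1, 2, 3, 4]
Op 7: conn=-13 S1=7 S2=46 S3=44 S4=60 blocked=[1, 2, 3, 4]
Op 8: conn=-13 S1=7 S2=56 S3=44 S4=60 blocked=[1, 2, 3, 4]
Op 9: conn=-23 S1=7 S2=46 S3=44 S4=60 blocked=[1, 2, 3, 4]
Op 10: conn=-23 S1=23 S2=46 S3=44 S4=60 blocked=[1, 2, 3, 4]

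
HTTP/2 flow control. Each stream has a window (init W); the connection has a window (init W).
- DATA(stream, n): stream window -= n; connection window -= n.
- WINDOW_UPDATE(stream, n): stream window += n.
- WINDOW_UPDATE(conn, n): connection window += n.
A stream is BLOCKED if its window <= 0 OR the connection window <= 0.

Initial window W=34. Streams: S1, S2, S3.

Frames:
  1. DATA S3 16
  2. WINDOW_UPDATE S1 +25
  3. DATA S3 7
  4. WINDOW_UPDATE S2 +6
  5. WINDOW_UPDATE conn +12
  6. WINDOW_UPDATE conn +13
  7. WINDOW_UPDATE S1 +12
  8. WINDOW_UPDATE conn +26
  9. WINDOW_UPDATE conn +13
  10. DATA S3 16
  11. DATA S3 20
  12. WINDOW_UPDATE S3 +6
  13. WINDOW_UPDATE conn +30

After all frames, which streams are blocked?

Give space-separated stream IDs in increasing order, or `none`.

Op 1: conn=18 S1=34 S2=34 S3=18 blocked=[]
Op 2: conn=18 S1=59 S2=34 S3=18 blocked=[]
Op 3: conn=11 S1=59 S2=34 S3=11 blocked=[]
Op 4: conn=11 S1=59 S2=40 S3=11 blocked=[]
Op 5: conn=23 S1=59 S2=40 S3=11 blocked=[]
Op 6: conn=36 S1=59 S2=40 S3=11 blocked=[]
Op 7: conn=36 S1=71 S2=40 S3=11 blocked=[]
Op 8: conn=62 S1=71 S2=40 S3=11 blocked=[]
Op 9: conn=75 S1=71 S2=40 S3=11 blocked=[]
Op 10: conn=59 S1=71 S2=40 S3=-5 blocked=[3]
Op 11: conn=39 S1=71 S2=40 S3=-25 blocked=[3]
Op 12: conn=39 S1=71 S2=40 S3=-19 blocked=[3]
Op 13: conn=69 S1=71 S2=40 S3=-19 blocked=[3]

Answer: S3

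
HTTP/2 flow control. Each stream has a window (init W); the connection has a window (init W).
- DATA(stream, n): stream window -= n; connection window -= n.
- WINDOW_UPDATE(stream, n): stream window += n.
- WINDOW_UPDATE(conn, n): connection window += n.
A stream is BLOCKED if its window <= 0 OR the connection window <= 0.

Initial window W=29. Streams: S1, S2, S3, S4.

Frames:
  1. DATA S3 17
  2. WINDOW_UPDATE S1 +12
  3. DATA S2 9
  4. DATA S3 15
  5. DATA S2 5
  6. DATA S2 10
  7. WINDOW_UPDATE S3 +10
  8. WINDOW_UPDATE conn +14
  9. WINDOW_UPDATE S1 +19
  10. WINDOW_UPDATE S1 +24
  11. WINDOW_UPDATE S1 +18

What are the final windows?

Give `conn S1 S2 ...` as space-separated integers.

Op 1: conn=12 S1=29 S2=29 S3=12 S4=29 blocked=[]
Op 2: conn=12 S1=41 S2=29 S3=12 S4=29 blocked=[]
Op 3: conn=3 S1=41 S2=20 S3=12 S4=29 blocked=[]
Op 4: conn=-12 S1=41 S2=20 S3=-3 S4=29 blocked=[1, 2, 3, 4]
Op 5: conn=-17 S1=41 S2=15 S3=-3 S4=29 blocked=[1, 2, 3, 4]
Op 6: conn=-27 S1=41 S2=5 S3=-3 S4=29 blocked=[1, 2, 3, 4]
Op 7: conn=-27 S1=41 S2=5 S3=7 S4=29 blocked=[1, 2, 3, 4]
Op 8: conn=-13 S1=41 S2=5 S3=7 S4=29 blocked=[1, 2, 3, 4]
Op 9: conn=-13 S1=60 S2=5 S3=7 S4=29 blocked=[1, 2, 3, 4]
Op 10: conn=-13 S1=84 S2=5 S3=7 S4=29 blocked=[1, 2, 3, 4]
Op 11: conn=-13 S1=102 S2=5 S3=7 S4=29 blocked=[1, 2, 3, 4]

Answer: -13 102 5 7 29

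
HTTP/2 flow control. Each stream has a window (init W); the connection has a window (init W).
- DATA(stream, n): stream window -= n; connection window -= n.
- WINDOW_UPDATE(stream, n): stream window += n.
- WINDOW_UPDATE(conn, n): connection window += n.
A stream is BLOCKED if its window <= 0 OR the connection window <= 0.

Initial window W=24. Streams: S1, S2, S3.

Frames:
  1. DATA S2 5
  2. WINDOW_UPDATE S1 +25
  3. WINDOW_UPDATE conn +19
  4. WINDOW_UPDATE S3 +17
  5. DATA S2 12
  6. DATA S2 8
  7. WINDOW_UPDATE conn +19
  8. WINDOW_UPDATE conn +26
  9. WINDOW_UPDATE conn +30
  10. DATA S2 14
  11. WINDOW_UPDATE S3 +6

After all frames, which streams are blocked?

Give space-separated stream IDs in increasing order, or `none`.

Answer: S2

Derivation:
Op 1: conn=19 S1=24 S2=19 S3=24 blocked=[]
Op 2: conn=19 S1=49 S2=19 S3=24 blocked=[]
Op 3: conn=38 S1=49 S2=19 S3=24 blocked=[]
Op 4: conn=38 S1=49 S2=19 S3=41 blocked=[]
Op 5: conn=26 S1=49 S2=7 S3=41 blocked=[]
Op 6: conn=18 S1=49 S2=-1 S3=41 blocked=[2]
Op 7: conn=37 S1=49 S2=-1 S3=41 blocked=[2]
Op 8: conn=63 S1=49 S2=-1 S3=41 blocked=[2]
Op 9: conn=93 S1=49 S2=-1 S3=41 blocked=[2]
Op 10: conn=79 S1=49 S2=-15 S3=41 blocked=[2]
Op 11: conn=79 S1=49 S2=-15 S3=47 blocked=[2]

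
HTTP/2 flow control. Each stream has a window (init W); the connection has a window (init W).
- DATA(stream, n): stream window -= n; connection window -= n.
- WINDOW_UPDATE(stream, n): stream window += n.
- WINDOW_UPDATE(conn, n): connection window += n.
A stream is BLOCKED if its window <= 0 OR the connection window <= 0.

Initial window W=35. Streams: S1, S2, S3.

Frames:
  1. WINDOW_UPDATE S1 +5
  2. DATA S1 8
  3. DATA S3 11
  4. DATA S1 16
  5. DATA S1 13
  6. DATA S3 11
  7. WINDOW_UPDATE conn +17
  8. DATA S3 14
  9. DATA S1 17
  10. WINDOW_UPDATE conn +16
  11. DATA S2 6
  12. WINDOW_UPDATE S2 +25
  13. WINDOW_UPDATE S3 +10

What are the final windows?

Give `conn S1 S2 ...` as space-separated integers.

Answer: -28 -14 54 9

Derivation:
Op 1: conn=35 S1=40 S2=35 S3=35 blocked=[]
Op 2: conn=27 S1=32 S2=35 S3=35 blocked=[]
Op 3: conn=16 S1=32 S2=35 S3=24 blocked=[]
Op 4: conn=0 S1=16 S2=35 S3=24 blocked=[1, 2, 3]
Op 5: conn=-13 S1=3 S2=35 S3=24 blocked=[1, 2, 3]
Op 6: conn=-24 S1=3 S2=35 S3=13 blocked=[1, 2, 3]
Op 7: conn=-7 S1=3 S2=35 S3=13 blocked=[1, 2, 3]
Op 8: conn=-21 S1=3 S2=35 S3=-1 blocked=[1, 2, 3]
Op 9: conn=-38 S1=-14 S2=35 S3=-1 blocked=[1, 2, 3]
Op 10: conn=-22 S1=-14 S2=35 S3=-1 blocked=[1, 2, 3]
Op 11: conn=-28 S1=-14 S2=29 S3=-1 blocked=[1, 2, 3]
Op 12: conn=-28 S1=-14 S2=54 S3=-1 blocked=[1, 2, 3]
Op 13: conn=-28 S1=-14 S2=54 S3=9 blocked=[1, 2, 3]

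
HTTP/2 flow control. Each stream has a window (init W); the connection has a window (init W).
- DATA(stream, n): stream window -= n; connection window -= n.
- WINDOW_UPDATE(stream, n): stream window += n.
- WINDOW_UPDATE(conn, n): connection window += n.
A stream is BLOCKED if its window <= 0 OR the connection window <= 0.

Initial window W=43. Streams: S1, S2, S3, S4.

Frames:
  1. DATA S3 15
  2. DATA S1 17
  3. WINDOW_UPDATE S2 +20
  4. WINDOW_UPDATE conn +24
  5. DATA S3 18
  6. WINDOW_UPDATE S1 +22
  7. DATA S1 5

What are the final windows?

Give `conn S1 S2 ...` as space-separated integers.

Op 1: conn=28 S1=43 S2=43 S3=28 S4=43 blocked=[]
Op 2: conn=11 S1=26 S2=43 S3=28 S4=43 blocked=[]
Op 3: conn=11 S1=26 S2=63 S3=28 S4=43 blocked=[]
Op 4: conn=35 S1=26 S2=63 S3=28 S4=43 blocked=[]
Op 5: conn=17 S1=26 S2=63 S3=10 S4=43 blocked=[]
Op 6: conn=17 S1=48 S2=63 S3=10 S4=43 blocked=[]
Op 7: conn=12 S1=43 S2=63 S3=10 S4=43 blocked=[]

Answer: 12 43 63 10 43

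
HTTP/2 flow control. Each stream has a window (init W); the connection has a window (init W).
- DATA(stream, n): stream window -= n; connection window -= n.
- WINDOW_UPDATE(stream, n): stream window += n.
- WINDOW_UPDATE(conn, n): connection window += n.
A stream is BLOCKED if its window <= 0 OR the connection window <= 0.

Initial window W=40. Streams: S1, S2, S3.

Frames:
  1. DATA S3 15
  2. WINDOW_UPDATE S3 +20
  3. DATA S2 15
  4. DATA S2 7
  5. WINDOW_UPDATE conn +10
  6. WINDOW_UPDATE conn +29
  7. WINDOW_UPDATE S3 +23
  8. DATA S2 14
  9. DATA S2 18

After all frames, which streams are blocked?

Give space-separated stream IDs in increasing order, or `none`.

Op 1: conn=25 S1=40 S2=40 S3=25 blocked=[]
Op 2: conn=25 S1=40 S2=40 S3=45 blocked=[]
Op 3: conn=10 S1=40 S2=25 S3=45 blocked=[]
Op 4: conn=3 S1=40 S2=18 S3=45 blocked=[]
Op 5: conn=13 S1=40 S2=18 S3=45 blocked=[]
Op 6: conn=42 S1=40 S2=18 S3=45 blocked=[]
Op 7: conn=42 S1=40 S2=18 S3=68 blocked=[]
Op 8: conn=28 S1=40 S2=4 S3=68 blocked=[]
Op 9: conn=10 S1=40 S2=-14 S3=68 blocked=[2]

Answer: S2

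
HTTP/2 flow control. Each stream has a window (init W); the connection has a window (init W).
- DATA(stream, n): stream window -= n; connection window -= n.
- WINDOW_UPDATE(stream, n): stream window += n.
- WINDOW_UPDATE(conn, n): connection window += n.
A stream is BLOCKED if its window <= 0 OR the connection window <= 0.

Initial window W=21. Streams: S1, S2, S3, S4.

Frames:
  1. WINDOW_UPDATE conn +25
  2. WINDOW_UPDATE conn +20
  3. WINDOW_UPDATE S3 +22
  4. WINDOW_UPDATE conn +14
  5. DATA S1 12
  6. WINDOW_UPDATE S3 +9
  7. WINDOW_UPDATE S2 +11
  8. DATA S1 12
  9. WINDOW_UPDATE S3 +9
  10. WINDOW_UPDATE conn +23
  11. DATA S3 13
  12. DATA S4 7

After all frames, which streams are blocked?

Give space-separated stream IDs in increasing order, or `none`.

Answer: S1

Derivation:
Op 1: conn=46 S1=21 S2=21 S3=21 S4=21 blocked=[]
Op 2: conn=66 S1=21 S2=21 S3=21 S4=21 blocked=[]
Op 3: conn=66 S1=21 S2=21 S3=43 S4=21 blocked=[]
Op 4: conn=80 S1=21 S2=21 S3=43 S4=21 blocked=[]
Op 5: conn=68 S1=9 S2=21 S3=43 S4=21 blocked=[]
Op 6: conn=68 S1=9 S2=21 S3=52 S4=21 blocked=[]
Op 7: conn=68 S1=9 S2=32 S3=52 S4=21 blocked=[]
Op 8: conn=56 S1=-3 S2=32 S3=52 S4=21 blocked=[1]
Op 9: conn=56 S1=-3 S2=32 S3=61 S4=21 blocked=[1]
Op 10: conn=79 S1=-3 S2=32 S3=61 S4=21 blocked=[1]
Op 11: conn=66 S1=-3 S2=32 S3=48 S4=21 blocked=[1]
Op 12: conn=59 S1=-3 S2=32 S3=48 S4=14 blocked=[1]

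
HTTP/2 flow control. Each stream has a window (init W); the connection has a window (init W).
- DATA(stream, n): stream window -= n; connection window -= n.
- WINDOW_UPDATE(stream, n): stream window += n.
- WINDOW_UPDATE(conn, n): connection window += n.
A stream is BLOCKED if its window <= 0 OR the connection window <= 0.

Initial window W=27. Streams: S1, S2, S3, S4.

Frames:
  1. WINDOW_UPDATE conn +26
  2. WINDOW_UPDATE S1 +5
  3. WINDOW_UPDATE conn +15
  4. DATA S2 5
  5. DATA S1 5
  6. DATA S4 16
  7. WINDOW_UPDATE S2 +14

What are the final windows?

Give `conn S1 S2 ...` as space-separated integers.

Op 1: conn=53 S1=27 S2=27 S3=27 S4=27 blocked=[]
Op 2: conn=53 S1=32 S2=27 S3=27 S4=27 blocked=[]
Op 3: conn=68 S1=32 S2=27 S3=27 S4=27 blocked=[]
Op 4: conn=63 S1=32 S2=22 S3=27 S4=27 blocked=[]
Op 5: conn=58 S1=27 S2=22 S3=27 S4=27 blocked=[]
Op 6: conn=42 S1=27 S2=22 S3=27 S4=11 blocked=[]
Op 7: conn=42 S1=27 S2=36 S3=27 S4=11 blocked=[]

Answer: 42 27 36 27 11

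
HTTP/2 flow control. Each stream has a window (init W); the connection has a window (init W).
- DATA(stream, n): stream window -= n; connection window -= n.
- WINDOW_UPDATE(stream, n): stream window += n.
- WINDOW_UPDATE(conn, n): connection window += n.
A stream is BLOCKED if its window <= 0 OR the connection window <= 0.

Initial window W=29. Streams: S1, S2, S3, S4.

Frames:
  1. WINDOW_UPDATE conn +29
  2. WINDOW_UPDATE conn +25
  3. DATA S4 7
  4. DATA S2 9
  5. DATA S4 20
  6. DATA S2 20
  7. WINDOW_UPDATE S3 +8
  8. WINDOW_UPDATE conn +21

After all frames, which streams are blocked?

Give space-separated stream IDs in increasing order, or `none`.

Op 1: conn=58 S1=29 S2=29 S3=29 S4=29 blocked=[]
Op 2: conn=83 S1=29 S2=29 S3=29 S4=29 blocked=[]
Op 3: conn=76 S1=29 S2=29 S3=29 S4=22 blocked=[]
Op 4: conn=67 S1=29 S2=20 S3=29 S4=22 blocked=[]
Op 5: conn=47 S1=29 S2=20 S3=29 S4=2 blocked=[]
Op 6: conn=27 S1=29 S2=0 S3=29 S4=2 blocked=[2]
Op 7: conn=27 S1=29 S2=0 S3=37 S4=2 blocked=[2]
Op 8: conn=48 S1=29 S2=0 S3=37 S4=2 blocked=[2]

Answer: S2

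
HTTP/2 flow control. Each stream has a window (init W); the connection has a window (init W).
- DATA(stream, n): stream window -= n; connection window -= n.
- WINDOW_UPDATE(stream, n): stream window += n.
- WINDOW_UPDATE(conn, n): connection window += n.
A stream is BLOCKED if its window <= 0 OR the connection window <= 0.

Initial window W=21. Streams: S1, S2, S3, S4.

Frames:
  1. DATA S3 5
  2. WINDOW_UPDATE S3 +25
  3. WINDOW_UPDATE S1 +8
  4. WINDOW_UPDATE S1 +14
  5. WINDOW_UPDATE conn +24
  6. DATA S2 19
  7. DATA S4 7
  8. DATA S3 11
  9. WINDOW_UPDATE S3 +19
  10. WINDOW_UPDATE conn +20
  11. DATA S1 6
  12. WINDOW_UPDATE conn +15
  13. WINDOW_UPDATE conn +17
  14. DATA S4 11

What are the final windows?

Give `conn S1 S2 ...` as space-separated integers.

Op 1: conn=16 S1=21 S2=21 S3=16 S4=21 blocked=[]
Op 2: conn=16 S1=21 S2=21 S3=41 S4=21 blocked=[]
Op 3: conn=16 S1=29 S2=21 S3=41 S4=21 blocked=[]
Op 4: conn=16 S1=43 S2=21 S3=41 S4=21 blocked=[]
Op 5: conn=40 S1=43 S2=21 S3=41 S4=21 blocked=[]
Op 6: conn=21 S1=43 S2=2 S3=41 S4=21 blocked=[]
Op 7: conn=14 S1=43 S2=2 S3=41 S4=14 blocked=[]
Op 8: conn=3 S1=43 S2=2 S3=30 S4=14 blocked=[]
Op 9: conn=3 S1=43 S2=2 S3=49 S4=14 blocked=[]
Op 10: conn=23 S1=43 S2=2 S3=49 S4=14 blocked=[]
Op 11: conn=17 S1=37 S2=2 S3=49 S4=14 blocked=[]
Op 12: conn=32 S1=37 S2=2 S3=49 S4=14 blocked=[]
Op 13: conn=49 S1=37 S2=2 S3=49 S4=14 blocked=[]
Op 14: conn=38 S1=37 S2=2 S3=49 S4=3 blocked=[]

Answer: 38 37 2 49 3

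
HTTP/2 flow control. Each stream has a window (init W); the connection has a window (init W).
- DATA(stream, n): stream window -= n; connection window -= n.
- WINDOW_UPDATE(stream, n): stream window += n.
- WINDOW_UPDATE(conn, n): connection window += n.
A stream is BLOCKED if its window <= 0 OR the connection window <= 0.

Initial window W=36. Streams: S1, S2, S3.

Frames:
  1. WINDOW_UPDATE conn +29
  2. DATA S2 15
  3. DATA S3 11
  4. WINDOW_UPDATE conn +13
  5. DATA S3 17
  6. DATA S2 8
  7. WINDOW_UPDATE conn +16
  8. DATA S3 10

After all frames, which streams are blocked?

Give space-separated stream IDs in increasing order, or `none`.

Answer: S3

Derivation:
Op 1: conn=65 S1=36 S2=36 S3=36 blocked=[]
Op 2: conn=50 S1=36 S2=21 S3=36 blocked=[]
Op 3: conn=39 S1=36 S2=21 S3=25 blocked=[]
Op 4: conn=52 S1=36 S2=21 S3=25 blocked=[]
Op 5: conn=35 S1=36 S2=21 S3=8 blocked=[]
Op 6: conn=27 S1=36 S2=13 S3=8 blocked=[]
Op 7: conn=43 S1=36 S2=13 S3=8 blocked=[]
Op 8: conn=33 S1=36 S2=13 S3=-2 blocked=[3]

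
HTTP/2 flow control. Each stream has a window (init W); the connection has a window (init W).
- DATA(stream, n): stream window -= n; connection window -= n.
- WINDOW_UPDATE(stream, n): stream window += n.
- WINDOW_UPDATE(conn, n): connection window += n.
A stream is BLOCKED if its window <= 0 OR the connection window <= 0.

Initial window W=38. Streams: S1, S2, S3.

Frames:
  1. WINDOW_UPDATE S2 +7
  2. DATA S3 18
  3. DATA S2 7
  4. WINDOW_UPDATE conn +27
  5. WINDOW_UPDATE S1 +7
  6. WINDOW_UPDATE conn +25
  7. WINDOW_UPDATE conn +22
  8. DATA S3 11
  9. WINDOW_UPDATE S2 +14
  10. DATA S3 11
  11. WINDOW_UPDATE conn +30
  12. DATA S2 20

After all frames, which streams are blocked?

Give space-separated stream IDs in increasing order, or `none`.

Answer: S3

Derivation:
Op 1: conn=38 S1=38 S2=45 S3=38 blocked=[]
Op 2: conn=20 S1=38 S2=45 S3=20 blocked=[]
Op 3: conn=13 S1=38 S2=38 S3=20 blocked=[]
Op 4: conn=40 S1=38 S2=38 S3=20 blocked=[]
Op 5: conn=40 S1=45 S2=38 S3=20 blocked=[]
Op 6: conn=65 S1=45 S2=38 S3=20 blocked=[]
Op 7: conn=87 S1=45 S2=38 S3=20 blocked=[]
Op 8: conn=76 S1=45 S2=38 S3=9 blocked=[]
Op 9: conn=76 S1=45 S2=52 S3=9 blocked=[]
Op 10: conn=65 S1=45 S2=52 S3=-2 blocked=[3]
Op 11: conn=95 S1=45 S2=52 S3=-2 blocked=[3]
Op 12: conn=75 S1=45 S2=32 S3=-2 blocked=[3]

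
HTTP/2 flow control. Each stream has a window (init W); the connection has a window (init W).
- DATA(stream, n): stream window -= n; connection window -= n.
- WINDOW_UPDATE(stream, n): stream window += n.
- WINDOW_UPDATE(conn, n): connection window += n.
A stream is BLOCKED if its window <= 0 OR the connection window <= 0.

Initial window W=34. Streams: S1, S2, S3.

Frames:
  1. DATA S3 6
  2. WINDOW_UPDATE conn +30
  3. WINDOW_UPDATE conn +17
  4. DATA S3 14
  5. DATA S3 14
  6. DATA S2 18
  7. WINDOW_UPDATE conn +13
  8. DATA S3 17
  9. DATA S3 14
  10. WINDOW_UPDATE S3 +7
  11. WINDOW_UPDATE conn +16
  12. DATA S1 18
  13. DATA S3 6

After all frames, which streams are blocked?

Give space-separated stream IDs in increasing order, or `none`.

Answer: S3

Derivation:
Op 1: conn=28 S1=34 S2=34 S3=28 blocked=[]
Op 2: conn=58 S1=34 S2=34 S3=28 blocked=[]
Op 3: conn=75 S1=34 S2=34 S3=28 blocked=[]
Op 4: conn=61 S1=34 S2=34 S3=14 blocked=[]
Op 5: conn=47 S1=34 S2=34 S3=0 blocked=[3]
Op 6: conn=29 S1=34 S2=16 S3=0 blocked=[3]
Op 7: conn=42 S1=34 S2=16 S3=0 blocked=[3]
Op 8: conn=25 S1=34 S2=16 S3=-17 blocked=[3]
Op 9: conn=11 S1=34 S2=16 S3=-31 blocked=[3]
Op 10: conn=11 S1=34 S2=16 S3=-24 blocked=[3]
Op 11: conn=27 S1=34 S2=16 S3=-24 blocked=[3]
Op 12: conn=9 S1=16 S2=16 S3=-24 blocked=[3]
Op 13: conn=3 S1=16 S2=16 S3=-30 blocked=[3]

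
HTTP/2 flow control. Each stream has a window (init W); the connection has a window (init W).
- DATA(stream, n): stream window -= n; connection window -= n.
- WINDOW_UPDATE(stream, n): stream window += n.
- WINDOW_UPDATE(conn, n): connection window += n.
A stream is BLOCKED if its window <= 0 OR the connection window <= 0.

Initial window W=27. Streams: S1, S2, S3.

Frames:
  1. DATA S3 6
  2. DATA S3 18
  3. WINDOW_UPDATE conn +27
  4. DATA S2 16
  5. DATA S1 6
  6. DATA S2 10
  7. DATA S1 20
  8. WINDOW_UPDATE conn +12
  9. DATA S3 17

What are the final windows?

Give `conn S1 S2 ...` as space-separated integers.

Op 1: conn=21 S1=27 S2=27 S3=21 blocked=[]
Op 2: conn=3 S1=27 S2=27 S3=3 blocked=[]
Op 3: conn=30 S1=27 S2=27 S3=3 blocked=[]
Op 4: conn=14 S1=27 S2=11 S3=3 blocked=[]
Op 5: conn=8 S1=21 S2=11 S3=3 blocked=[]
Op 6: conn=-2 S1=21 S2=1 S3=3 blocked=[1, 2, 3]
Op 7: conn=-22 S1=1 S2=1 S3=3 blocked=[1, 2, 3]
Op 8: conn=-10 S1=1 S2=1 S3=3 blocked=[1, 2, 3]
Op 9: conn=-27 S1=1 S2=1 S3=-14 blocked=[1, 2, 3]

Answer: -27 1 1 -14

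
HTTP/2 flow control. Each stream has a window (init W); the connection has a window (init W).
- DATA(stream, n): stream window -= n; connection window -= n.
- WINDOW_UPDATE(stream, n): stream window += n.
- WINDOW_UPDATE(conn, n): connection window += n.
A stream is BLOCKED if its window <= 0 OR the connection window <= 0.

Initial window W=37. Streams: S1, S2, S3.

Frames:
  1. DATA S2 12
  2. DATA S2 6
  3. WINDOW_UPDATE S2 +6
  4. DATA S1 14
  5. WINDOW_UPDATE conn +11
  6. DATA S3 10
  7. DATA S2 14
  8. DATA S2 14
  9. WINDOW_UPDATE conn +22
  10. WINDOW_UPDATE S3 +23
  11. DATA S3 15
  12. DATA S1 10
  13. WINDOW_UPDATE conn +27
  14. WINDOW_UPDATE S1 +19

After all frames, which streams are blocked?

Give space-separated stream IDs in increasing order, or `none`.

Op 1: conn=25 S1=37 S2=25 S3=37 blocked=[]
Op 2: conn=19 S1=37 S2=19 S3=37 blocked=[]
Op 3: conn=19 S1=37 S2=25 S3=37 blocked=[]
Op 4: conn=5 S1=23 S2=25 S3=37 blocked=[]
Op 5: conn=16 S1=23 S2=25 S3=37 blocked=[]
Op 6: conn=6 S1=23 S2=25 S3=27 blocked=[]
Op 7: conn=-8 S1=23 S2=11 S3=27 blocked=[1, 2, 3]
Op 8: conn=-22 S1=23 S2=-3 S3=27 blocked=[1, 2, 3]
Op 9: conn=0 S1=23 S2=-3 S3=27 blocked=[1, 2, 3]
Op 10: conn=0 S1=23 S2=-3 S3=50 blocked=[1, 2, 3]
Op 11: conn=-15 S1=23 S2=-3 S3=35 blocked=[1, 2, 3]
Op 12: conn=-25 S1=13 S2=-3 S3=35 blocked=[1, 2, 3]
Op 13: conn=2 S1=13 S2=-3 S3=35 blocked=[2]
Op 14: conn=2 S1=32 S2=-3 S3=35 blocked=[2]

Answer: S2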